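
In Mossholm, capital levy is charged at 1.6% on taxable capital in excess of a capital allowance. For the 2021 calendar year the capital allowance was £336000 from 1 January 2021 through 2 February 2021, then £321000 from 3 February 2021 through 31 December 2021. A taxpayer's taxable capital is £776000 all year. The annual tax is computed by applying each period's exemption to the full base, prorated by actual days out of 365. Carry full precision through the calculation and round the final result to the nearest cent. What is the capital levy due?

1 January – 2 February 2021: 33 days, exemption £336000 → (£776000 − £336000) × 1.6% × 33/365 = £636.4932
3 February – 31 December 2021: 332 days, exemption £321000 → (£776000 − £321000) × 1.6% × 332/365 = £6621.8082
Total = £7258.3014

£7258.30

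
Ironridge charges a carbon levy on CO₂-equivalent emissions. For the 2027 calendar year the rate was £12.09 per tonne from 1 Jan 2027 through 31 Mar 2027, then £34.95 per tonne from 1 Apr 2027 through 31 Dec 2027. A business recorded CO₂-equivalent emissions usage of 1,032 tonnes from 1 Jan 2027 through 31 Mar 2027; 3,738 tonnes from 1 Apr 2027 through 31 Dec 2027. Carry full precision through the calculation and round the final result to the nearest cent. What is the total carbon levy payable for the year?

£143,119.98

1 Jan – 31 Mar 2027: 1,032 tonnes at £12.09/tonne → £12,476.88
1 Apr – 31 Dec 2027: 3,738 tonnes at £34.95/tonne → £130,643.10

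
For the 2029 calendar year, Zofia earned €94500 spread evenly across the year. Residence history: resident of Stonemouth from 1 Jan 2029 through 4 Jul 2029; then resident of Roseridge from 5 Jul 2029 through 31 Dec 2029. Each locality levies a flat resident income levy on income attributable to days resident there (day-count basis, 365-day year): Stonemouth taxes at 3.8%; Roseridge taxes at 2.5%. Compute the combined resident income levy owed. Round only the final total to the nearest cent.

Stonemouth, 1 Jan – 4 Jul 2029: 185 days → €94500 × 3.8% × 185/365 = €1820.0959
Roseridge, 5 Jul – 31 Dec 2029: 180 days → €94500 × 2.5% × 180/365 = €1165.0685
Total = €2985.1644

€2985.16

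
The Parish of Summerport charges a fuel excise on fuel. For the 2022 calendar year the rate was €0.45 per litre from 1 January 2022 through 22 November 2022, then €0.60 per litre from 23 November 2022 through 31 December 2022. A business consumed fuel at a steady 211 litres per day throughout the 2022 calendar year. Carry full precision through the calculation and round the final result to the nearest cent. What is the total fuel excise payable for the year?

1 January – 22 November 2022: 326 days × 211 litres/day = 68,786 litres at €0.45/litre → €30,953.70
23 November – 31 December 2022: 39 days × 211 litres/day = 8,229 litres at €0.60/litre → €4,937.40

€35,891.10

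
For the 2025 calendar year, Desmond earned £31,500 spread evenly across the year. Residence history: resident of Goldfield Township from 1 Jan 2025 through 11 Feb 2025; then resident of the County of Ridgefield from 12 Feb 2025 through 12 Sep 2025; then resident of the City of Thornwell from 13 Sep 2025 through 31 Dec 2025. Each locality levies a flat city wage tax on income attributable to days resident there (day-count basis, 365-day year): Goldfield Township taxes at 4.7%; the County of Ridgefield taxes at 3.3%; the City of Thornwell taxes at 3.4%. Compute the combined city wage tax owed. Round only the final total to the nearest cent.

Goldfield Township, 1 Jan – 11 Feb 2025: 42 days → £31,500 × 4.7% × 42/365 = £170.3589
The County of Ridgefield, 12 Feb – 12 Sep 2025: 213 days → £31,500 × 3.3% × 213/365 = £606.6123
The City of Thornwell, 13 Sep – 31 Dec 2025: 110 days → £31,500 × 3.4% × 110/365 = £322.7671
Total = £1,099.7384

£1,099.74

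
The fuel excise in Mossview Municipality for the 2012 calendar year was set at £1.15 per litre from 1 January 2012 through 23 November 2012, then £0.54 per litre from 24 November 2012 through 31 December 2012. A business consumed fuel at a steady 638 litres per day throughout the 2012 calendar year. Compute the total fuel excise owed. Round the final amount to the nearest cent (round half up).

1 January – 23 November 2012: 328 days × 638 litres/day = 209,264 litres at £1.15/litre → £240,653.60
24 November – 31 December 2012: 38 days × 638 litres/day = 24,244 litres at £0.54/litre → £13,091.76

£253,745.36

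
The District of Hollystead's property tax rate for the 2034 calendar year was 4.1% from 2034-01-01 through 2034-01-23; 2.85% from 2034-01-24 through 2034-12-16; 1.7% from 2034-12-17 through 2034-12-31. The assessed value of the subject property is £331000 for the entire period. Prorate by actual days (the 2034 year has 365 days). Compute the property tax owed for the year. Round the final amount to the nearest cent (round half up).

2034-01-01 to 2034-01-23: 23 days at 4.1% → £331000 × 4.1% × 23/365 = £855.1589
2034-01-24 to 2034-12-16: 327 days at 2.85% → £331000 × 2.85% × 327/365 = £8451.3822
2034-12-17 to 2034-12-31: 15 days at 1.7% → £331000 × 1.7% × 15/365 = £231.2466
Total = £9537.7877

£9537.79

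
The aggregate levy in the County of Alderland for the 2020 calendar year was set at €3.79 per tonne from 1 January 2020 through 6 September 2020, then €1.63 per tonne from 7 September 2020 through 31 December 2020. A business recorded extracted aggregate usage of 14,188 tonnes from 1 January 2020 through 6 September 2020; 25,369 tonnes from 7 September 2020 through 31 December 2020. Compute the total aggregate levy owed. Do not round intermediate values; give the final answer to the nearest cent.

1 January – 6 September 2020: 14,188 tonnes at €3.79/tonne → €53,772.52
7 September – 31 December 2020: 25,369 tonnes at €1.63/tonne → €41,351.47

€95,123.99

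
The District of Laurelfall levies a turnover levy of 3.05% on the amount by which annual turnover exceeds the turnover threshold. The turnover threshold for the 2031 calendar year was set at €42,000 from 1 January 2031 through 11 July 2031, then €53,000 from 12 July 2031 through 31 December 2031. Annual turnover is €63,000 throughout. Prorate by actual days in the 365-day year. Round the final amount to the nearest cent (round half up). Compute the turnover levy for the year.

€481.48

1 January – 11 July 2031: 192 days, exemption €42,000 → (€63,000 − €42,000) × 3.05% × 192/365 = €336.9205
12 July – 31 December 2031: 173 days, exemption €53,000 → (€63,000 − €53,000) × 3.05% × 173/365 = €144.5616
Total = €481.4822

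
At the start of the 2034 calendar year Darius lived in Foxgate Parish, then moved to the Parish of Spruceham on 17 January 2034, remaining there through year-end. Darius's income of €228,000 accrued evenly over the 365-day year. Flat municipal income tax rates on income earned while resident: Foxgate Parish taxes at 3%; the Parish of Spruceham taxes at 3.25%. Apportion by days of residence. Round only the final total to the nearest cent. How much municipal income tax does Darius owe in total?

Foxgate Parish, 1 January – 16 January 2034: 16 days → €228,000 × 3% × 16/365 = €299.8356
The Parish of Spruceham, 17 January – 31 December 2034: 349 days → €228,000 × 3.25% × 349/365 = €7,085.1781
Total = €7,385.0137

€7,385.01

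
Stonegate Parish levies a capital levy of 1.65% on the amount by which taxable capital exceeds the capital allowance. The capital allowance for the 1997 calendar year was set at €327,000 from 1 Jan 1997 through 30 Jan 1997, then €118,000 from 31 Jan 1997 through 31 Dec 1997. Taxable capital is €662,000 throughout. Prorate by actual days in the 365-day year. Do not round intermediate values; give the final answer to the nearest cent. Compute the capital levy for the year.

€8,692.56

1 Jan – 30 Jan 1997: 30 days, exemption €327,000 → (€662,000 − €327,000) × 1.65% × 30/365 = €454.3151
31 Jan – 31 Dec 1997: 335 days, exemption €118,000 → (€662,000 − €118,000) × 1.65% × 335/365 = €8,238.2466
Total = €8,692.5616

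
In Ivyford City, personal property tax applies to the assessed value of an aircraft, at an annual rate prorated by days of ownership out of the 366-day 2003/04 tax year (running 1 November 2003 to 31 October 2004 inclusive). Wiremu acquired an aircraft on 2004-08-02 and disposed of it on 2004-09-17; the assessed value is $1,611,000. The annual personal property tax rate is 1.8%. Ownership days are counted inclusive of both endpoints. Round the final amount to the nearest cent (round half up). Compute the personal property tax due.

Days held (2004-08-02 to 2004-09-17): 47 out of 366
Tax = $1,611,000 × 1.8% × 47/366 = $3,723.7869

$3,723.79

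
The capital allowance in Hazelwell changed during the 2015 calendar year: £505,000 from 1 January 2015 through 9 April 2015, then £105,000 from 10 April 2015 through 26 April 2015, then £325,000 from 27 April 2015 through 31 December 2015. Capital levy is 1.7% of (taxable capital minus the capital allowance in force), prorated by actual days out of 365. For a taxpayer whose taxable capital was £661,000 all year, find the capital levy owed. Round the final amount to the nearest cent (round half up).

1 January – 9 April 2015: 99 days, exemption £505,000 → (£661,000 − £505,000) × 1.7% × 99/365 = £719.3096
10 April – 26 April 2015: 17 days, exemption £105,000 → (£661,000 − £105,000) × 1.7% × 17/365 = £440.2301
27 April – 31 December 2015: 249 days, exemption £325,000 → (£661,000 − £325,000) × 1.7% × 249/365 = £3,896.6795
Total = £5,056.2192

£5,056.22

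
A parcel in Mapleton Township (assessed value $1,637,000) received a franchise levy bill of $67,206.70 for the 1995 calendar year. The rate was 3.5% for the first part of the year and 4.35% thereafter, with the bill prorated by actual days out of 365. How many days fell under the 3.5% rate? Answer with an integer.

Let d = days at the first rate; then 365 − d days at the second rate.
$1,637,000 × [3.5%·d + 4.35%·(365−d)] / 365 = $67,206.70
Solving gives d = 105, so the new rate took effect on 16 April 1995.

105 days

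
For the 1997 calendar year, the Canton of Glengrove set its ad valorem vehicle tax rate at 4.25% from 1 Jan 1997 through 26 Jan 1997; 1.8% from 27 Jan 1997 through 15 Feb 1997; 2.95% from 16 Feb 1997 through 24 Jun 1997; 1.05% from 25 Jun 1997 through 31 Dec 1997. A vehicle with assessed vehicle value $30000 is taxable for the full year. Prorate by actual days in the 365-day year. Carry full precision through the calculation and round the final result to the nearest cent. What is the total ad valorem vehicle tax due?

1 Jan – 26 Jan 1997: 26 days at 4.25% → $30000 × 4.25% × 26/365 = $90.8219
27 Jan – 15 Feb 1997: 20 days at 1.8% → $30000 × 1.8% × 20/365 = $29.5890
16 Feb – 24 Jun 1997: 129 days at 2.95% → $30000 × 2.95% × 129/365 = $312.7808
25 Jun – 31 Dec 1997: 190 days at 1.05% → $30000 × 1.05% × 190/365 = $163.9726
Total = $597.1644

$597.16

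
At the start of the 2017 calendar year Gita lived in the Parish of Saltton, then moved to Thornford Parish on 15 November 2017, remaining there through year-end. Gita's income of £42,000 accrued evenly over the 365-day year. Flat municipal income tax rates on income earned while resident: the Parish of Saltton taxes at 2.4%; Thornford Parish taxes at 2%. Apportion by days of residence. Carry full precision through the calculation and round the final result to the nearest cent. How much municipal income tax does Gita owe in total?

£986.37

The Parish of Saltton, 1 January – 14 November 2017: 318 days → £42,000 × 2.4% × 318/365 = £878.2027
Thornford Parish, 15 November – 31 December 2017: 47 days → £42,000 × 2% × 47/365 = £108.1644
Total = £986.3671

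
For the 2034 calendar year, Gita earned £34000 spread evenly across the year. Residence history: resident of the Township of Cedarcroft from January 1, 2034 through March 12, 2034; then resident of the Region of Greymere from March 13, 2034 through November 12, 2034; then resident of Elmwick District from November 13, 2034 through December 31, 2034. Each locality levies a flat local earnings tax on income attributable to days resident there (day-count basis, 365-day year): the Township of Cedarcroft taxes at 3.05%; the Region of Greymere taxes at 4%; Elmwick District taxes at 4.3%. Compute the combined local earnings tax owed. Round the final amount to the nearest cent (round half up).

The Township of Cedarcroft, January 1 – March 12, 2034: 71 days → £34000 × 3.05% × 71/365 = £201.7178
The Region of Greymere, March 13 – November 12, 2034: 245 days → £34000 × 4% × 245/365 = £912.8767
Elmwick District, November 13 – December 31, 2034: 49 days → £34000 × 4.3% × 49/365 = £196.2685
Total = £1310.8630

£1310.86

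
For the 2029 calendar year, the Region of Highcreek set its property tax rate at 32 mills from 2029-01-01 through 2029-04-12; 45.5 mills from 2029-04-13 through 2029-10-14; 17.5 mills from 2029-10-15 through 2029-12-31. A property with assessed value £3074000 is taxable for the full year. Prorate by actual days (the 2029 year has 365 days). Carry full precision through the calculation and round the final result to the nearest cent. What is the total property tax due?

2029-01-01 to 2029-04-12: 102 days at 32 mills → £3074000 × 3.2% × 102/365 = £27489.1397
2029-04-13 to 2029-10-14: 185 days at 45.5 mills → £3074000 × 4.55% × 185/365 = £70891.4932
2029-10-15 to 2029-12-31: 78 days at 17.5 mills → £3074000 × 1.75% × 78/365 = £11495.9178
Total = £109876.5507

£109876.55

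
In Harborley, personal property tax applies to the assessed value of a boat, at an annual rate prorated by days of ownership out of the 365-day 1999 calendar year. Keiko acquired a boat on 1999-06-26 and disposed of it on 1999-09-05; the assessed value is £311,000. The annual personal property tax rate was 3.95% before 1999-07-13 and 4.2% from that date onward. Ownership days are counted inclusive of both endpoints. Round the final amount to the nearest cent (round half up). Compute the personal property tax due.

£2,540.40

1999-06-26 to 1999-07-12: 17 days at 3.95% → £311,000 × 3.95% × 17/365 = £572.1548
1999-07-13 to 1999-09-05: 55 days at 4.2% → £311,000 × 4.2% × 55/365 = £1,968.2466
Total = £2,540.4014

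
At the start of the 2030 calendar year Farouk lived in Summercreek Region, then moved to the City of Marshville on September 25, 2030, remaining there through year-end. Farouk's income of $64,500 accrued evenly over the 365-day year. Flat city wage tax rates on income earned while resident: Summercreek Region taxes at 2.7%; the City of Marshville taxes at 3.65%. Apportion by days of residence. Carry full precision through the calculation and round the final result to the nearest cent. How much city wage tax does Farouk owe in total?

Summercreek Region, January 1 – September 24, 2030: 267 days → $64,500 × 2.7% × 267/365 = $1,273.9192
The City of Marshville, September 25 – December 31, 2030: 98 days → $64,500 × 3.65% × 98/365 = $632.1000
Total = $1,906.0192

$1,906.02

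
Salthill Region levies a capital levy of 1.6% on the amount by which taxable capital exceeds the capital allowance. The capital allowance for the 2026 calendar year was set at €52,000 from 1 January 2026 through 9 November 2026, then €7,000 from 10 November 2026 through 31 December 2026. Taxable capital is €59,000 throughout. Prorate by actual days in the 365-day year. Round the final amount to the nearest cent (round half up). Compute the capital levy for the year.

€214.58

1 January – 9 November 2026: 313 days, exemption €52,000 → (€59,000 − €52,000) × 1.6% × 313/365 = €96.0438
10 November – 31 December 2026: 52 days, exemption €7,000 → (€59,000 − €7,000) × 1.6% × 52/365 = €118.5315
Total = €214.5753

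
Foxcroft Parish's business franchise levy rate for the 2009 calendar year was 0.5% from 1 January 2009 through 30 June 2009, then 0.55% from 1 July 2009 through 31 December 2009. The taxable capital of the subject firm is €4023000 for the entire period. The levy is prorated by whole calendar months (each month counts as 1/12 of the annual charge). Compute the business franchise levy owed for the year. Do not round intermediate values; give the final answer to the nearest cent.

1 January – 30 June 2009: 6 months at 0.5% → €4023000 × 0.5% × 6/12 = €10057.5000
1 July – 31 December 2009: 6 months at 0.55% → €4023000 × 0.55% × 6/12 = €11063.2500
Total = €21120.7500

€21120.75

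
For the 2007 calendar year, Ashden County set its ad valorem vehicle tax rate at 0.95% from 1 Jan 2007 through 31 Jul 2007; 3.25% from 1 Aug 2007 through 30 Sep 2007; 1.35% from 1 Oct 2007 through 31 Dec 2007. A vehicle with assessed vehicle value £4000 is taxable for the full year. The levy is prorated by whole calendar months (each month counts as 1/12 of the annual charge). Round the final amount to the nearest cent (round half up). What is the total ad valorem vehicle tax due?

£57.33

1 Jan – 31 Jul 2007: 7 months at 0.95% → £4000 × 0.95% × 7/12 = £22.1667
1 Aug – 30 Sep 2007: 2 months at 3.25% → £4000 × 3.25% × 2/12 = £21.6667
1 Oct – 31 Dec 2007: 3 months at 1.35% → £4000 × 1.35% × 3/12 = £13.5000
Total = £57.3333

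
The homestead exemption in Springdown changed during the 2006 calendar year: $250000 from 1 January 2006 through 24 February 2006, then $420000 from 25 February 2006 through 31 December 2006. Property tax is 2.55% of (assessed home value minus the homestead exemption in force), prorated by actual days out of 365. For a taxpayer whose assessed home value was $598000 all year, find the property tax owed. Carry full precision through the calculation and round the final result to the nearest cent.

1 January – 24 February 2006: 55 days, exemption $250000 → ($598000 − $250000) × 2.55% × 55/365 = $1337.1781
25 February – 31 December 2006: 310 days, exemption $420000 → ($598000 − $420000) × 2.55% × 310/365 = $3855.0411
Total = $5192.2192

$5192.22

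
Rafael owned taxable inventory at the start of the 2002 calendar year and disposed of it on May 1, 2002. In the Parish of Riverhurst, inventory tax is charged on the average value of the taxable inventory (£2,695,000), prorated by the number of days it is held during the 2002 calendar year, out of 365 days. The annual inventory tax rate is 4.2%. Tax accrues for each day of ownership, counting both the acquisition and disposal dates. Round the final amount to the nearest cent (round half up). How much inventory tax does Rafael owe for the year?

Days held (January 1 – May 1, 2002): 121 out of 365
Tax = £2,695,000 × 4.2% × 121/365 = £37,523.2603

£37,523.26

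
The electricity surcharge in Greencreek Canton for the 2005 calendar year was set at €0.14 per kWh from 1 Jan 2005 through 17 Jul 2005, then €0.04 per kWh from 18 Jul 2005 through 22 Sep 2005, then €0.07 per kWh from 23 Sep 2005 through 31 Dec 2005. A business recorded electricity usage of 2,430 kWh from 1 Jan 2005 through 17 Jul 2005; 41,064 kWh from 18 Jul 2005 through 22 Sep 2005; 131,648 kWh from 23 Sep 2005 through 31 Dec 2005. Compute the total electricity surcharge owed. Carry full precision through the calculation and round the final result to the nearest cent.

€11,198.12

1 Jan – 17 Jul 2005: 2,430 kWh at €0.14/kWh → €340.20
18 Jul – 22 Sep 2005: 41,064 kWh at €0.04/kWh → €1,642.56
23 Sep – 31 Dec 2005: 131,648 kWh at €0.07/kWh → €9,215.36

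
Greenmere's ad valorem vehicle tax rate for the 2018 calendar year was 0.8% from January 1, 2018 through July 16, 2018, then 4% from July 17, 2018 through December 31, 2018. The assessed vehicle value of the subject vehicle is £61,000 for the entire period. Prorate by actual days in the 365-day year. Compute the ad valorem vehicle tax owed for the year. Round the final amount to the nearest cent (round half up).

January 1 – July 16, 2018: 197 days at 0.8% → £61,000 × 0.8% × 197/365 = £263.3863
July 17 – December 31, 2018: 168 days at 4% → £61,000 × 4% × 168/365 = £1,123.0685
Total = £1,386.4548

£1,386.45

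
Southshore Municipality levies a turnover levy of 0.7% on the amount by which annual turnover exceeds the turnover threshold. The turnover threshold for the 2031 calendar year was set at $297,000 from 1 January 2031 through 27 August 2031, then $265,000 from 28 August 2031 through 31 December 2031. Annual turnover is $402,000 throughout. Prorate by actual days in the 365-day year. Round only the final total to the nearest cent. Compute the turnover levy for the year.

1 January – 27 August 2031: 239 days, exemption $297,000 → ($402,000 − $297,000) × 0.7% × 239/365 = $481.2740
28 August – 31 December 2031: 126 days, exemption $265,000 → ($402,000 − $265,000) × 0.7% × 126/365 = $331.0521
Total = $812.3260

$812.33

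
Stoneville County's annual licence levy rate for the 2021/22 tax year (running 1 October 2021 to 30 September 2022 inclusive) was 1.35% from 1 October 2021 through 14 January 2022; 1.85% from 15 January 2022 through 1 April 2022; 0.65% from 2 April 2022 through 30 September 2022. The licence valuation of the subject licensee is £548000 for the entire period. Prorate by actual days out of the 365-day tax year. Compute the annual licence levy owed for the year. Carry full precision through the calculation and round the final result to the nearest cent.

1 October 2021 – 14 January 2022: 106 days at 1.35% → £548000 × 1.35% × 106/365 = £2148.4603
15 January – 1 April 2022: 77 days at 1.85% → £548000 × 1.85% × 77/365 = £2138.7014
2 April – 30 September 2022: 182 days at 0.65% → £548000 × 0.65% × 182/365 = £1776.1205
Total = £6063.2822

£6063.28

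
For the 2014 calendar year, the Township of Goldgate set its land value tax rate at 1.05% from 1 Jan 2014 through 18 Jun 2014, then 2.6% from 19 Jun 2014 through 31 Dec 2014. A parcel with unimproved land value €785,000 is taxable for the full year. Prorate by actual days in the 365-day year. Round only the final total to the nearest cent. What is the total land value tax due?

1 Jan – 18 Jun 2014: 169 days at 1.05% → €785,000 × 1.05% × 169/365 = €3,816.3904
19 Jun – 31 Dec 2014: 196 days at 2.6% → €785,000 × 2.6% × 196/365 = €10,959.8904
Total = €14,776.2808

€14,776.28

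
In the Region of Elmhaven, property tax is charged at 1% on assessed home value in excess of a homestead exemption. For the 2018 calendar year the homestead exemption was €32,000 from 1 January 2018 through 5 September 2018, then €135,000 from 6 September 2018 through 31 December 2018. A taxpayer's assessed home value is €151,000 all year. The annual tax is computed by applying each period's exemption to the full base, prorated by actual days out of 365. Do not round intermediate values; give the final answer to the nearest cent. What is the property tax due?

€859.84

1 January – 5 September 2018: 248 days, exemption €32,000 → (€151,000 − €32,000) × 1% × 248/365 = €808.5479
6 September – 31 December 2018: 117 days, exemption €135,000 → (€151,000 − €135,000) × 1% × 117/365 = €51.2877
Total = €859.8356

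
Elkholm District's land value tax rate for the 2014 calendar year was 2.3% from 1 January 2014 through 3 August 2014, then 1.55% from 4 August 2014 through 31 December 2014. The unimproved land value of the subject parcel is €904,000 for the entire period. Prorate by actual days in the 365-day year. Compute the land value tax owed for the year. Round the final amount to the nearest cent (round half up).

€18,005.70

1 January – 3 August 2014: 215 days at 2.3% → €904,000 × 2.3% × 215/365 = €12,247.3425
4 August – 31 December 2014: 150 days at 1.55% → €904,000 × 1.55% × 150/365 = €5,758.3562
Total = €18,005.6986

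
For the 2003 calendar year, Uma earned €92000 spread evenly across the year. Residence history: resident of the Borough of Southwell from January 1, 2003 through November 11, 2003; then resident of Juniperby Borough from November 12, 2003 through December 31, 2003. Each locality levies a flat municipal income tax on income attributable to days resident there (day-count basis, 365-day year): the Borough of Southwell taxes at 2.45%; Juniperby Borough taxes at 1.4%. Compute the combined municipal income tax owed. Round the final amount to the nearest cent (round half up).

€2121.67

The Borough of Southwell, January 1 – November 11, 2003: 315 days → €92000 × 2.45% × 315/365 = €1945.2329
Juniperby Borough, November 12 – December 31, 2003: 50 days → €92000 × 1.4% × 50/365 = €176.4384
Total = €2121.6712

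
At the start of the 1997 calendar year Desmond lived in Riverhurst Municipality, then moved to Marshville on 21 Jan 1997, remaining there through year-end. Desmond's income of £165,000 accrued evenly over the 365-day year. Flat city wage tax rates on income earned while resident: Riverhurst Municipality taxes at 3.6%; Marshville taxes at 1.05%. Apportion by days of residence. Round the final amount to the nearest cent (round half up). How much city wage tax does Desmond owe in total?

Riverhurst Municipality, 1 Jan – 20 Jan 1997: 20 days → £165,000 × 3.6% × 20/365 = £325.4795
Marshville, 21 Jan – 31 Dec 1997: 345 days → £165,000 × 1.05% × 345/365 = £1,637.5685
Total = £1,963.0479

£1,963.05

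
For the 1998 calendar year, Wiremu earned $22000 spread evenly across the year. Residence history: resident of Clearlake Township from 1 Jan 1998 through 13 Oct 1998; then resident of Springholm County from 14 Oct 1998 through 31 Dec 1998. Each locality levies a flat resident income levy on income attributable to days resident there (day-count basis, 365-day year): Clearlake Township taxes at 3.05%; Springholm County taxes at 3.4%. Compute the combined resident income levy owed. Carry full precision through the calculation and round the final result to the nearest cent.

Clearlake Township, 1 Jan – 13 Oct 1998: 286 days → $22000 × 3.05% × 286/365 = $525.7699
Springholm County, 14 Oct – 31 Dec 1998: 79 days → $22000 × 3.4% × 79/365 = $161.8959
Total = $687.6658

$687.67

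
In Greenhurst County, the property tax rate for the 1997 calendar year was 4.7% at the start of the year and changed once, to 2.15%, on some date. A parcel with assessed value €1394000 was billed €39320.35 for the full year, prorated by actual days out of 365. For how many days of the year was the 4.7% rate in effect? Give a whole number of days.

96 days

Let d = days at the first rate; then 365 − d days at the second rate.
€1394000 × [4.7%·d + 2.15%·(365−d)] / 365 = €39320.35
Solving gives d = 96, so the new rate took effect on 7 April 1997.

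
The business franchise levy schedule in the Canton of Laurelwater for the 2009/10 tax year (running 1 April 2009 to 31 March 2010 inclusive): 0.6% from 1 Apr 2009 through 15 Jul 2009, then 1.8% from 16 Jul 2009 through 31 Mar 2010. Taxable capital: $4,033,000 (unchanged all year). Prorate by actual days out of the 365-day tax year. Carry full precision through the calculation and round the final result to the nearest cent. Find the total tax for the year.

$58,539.27

1 Apr – 15 Jul 2009: 106 days at 0.6% → $4,033,000 × 0.6% × 106/365 = $7,027.3644
16 Jul 2009 – 31 Mar 2010: 259 days at 1.8% → $4,033,000 × 1.8% × 259/365 = $51,511.9068
Total = $58,539.2712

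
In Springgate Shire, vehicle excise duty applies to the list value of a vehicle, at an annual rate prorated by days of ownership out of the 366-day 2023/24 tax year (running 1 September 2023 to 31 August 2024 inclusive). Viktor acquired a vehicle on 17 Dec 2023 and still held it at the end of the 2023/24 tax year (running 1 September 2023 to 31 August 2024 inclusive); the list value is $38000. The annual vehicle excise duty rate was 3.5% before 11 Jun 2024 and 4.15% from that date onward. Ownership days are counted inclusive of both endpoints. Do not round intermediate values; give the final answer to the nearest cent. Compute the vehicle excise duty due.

17 Dec 2023 – 10 Jun 2024: 177 days at 3.5% → $38000 × 3.5% × 177/366 = $643.1967
11 Jun – 31 Aug 2024: 82 days at 4.15% → $38000 × 4.15% × 82/366 = $353.3169
Total = $996.5137

$996.51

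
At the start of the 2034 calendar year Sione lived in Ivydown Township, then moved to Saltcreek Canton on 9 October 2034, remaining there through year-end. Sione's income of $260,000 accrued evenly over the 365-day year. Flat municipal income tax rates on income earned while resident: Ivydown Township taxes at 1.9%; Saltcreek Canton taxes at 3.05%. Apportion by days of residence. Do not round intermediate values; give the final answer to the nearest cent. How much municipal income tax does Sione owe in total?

$5,628.11

Ivydown Township, 1 January – 8 October 2034: 281 days → $260,000 × 1.9% × 281/365 = $3,803.1233
Saltcreek Canton, 9 October – 31 December 2034: 84 days → $260,000 × 3.05% × 84/365 = $1,824.9863
Total = $5,628.1096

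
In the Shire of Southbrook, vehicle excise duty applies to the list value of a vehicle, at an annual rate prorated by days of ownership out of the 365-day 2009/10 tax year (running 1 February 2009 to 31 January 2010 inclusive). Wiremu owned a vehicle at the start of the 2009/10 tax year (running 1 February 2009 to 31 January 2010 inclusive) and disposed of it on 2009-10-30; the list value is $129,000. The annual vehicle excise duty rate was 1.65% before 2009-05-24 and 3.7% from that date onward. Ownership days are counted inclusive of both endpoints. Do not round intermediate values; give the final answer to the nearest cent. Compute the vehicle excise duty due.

$2,745.40

2009-02-01 to 2009-05-23: 112 days at 1.65% → $129,000 × 1.65% × 112/365 = $653.1288
2009-05-24 to 2009-10-30: 160 days at 3.7% → $129,000 × 3.7% × 160/365 = $2,092.2740
Total = $2,745.4027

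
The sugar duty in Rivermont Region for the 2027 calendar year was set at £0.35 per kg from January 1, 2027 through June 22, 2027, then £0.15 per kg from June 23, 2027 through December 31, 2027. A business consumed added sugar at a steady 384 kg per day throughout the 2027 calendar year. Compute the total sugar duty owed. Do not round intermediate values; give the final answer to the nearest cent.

January 1 – June 22, 2027: 173 days × 384 kg/day = 66,432 kg at £0.35/kg → £23,251.20
June 23 – December 31, 2027: 192 days × 384 kg/day = 73,728 kg at £0.15/kg → £11,059.20

£34,310.40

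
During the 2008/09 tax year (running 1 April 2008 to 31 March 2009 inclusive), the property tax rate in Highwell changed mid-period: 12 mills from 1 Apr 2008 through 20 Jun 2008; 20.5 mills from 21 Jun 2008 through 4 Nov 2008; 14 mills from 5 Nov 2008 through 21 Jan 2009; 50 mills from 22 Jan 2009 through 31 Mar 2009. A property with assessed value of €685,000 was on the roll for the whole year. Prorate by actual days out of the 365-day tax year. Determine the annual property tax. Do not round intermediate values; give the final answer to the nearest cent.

€15,618.94

1 Apr – 20 Jun 2008: 81 days at 12 mills → €685,000 × 1.2% × 81/365 = €1,824.1644
21 Jun – 4 Nov 2008: 137 days at 20.5 mills → €685,000 × 2.05% × 137/365 = €5,270.7466
5 Nov 2008 – 21 Jan 2009: 78 days at 14 mills → €685,000 × 1.4% × 78/365 = €2,049.3699
22 Jan – 31 Mar 2009: 69 days at 50 mills → €685,000 × 5% × 69/365 = €6,474.6575
Total = €15,618.9384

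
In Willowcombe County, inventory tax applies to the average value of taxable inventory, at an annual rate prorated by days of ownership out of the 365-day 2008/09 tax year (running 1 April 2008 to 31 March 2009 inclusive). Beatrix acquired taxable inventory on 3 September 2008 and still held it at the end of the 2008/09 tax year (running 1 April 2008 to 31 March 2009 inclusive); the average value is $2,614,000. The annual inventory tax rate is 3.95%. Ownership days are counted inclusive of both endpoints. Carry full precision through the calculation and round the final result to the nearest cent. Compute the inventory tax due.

Days held (3 September 2008 – 31 March 2009): 210 out of 365
Tax = $2,614,000 × 3.95% × 210/365 = $59,405.8356

$59,405.84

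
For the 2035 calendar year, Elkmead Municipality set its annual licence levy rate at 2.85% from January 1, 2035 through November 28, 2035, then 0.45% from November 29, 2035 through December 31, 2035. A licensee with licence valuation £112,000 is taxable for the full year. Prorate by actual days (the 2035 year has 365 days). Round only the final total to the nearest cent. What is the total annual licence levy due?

January 1 – November 28, 2035: 332 days at 2.85% → £112,000 × 2.85% × 332/365 = £2,903.4082
November 29 – December 31, 2035: 33 days at 0.45% → £112,000 × 0.45% × 33/365 = £45.5671
Total = £2,948.9753

£2,948.98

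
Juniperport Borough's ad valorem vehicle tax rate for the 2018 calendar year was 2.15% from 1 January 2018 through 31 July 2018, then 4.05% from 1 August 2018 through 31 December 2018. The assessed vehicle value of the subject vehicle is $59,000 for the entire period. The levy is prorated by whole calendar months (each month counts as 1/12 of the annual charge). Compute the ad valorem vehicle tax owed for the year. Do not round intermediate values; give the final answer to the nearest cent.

1 January – 31 July 2018: 7 months at 2.15% → $59,000 × 2.15% × 7/12 = $739.9583
1 August – 31 December 2018: 5 months at 4.05% → $59,000 × 4.05% × 5/12 = $995.6250
Total = $1,735.5833

$1,735.58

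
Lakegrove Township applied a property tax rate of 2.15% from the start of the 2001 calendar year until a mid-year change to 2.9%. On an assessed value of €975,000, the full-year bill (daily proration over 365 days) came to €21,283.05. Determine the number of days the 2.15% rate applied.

Let d = days at the first rate; then 365 − d days at the second rate.
€975,000 × [2.15%·d + 2.9%·(365−d)] / 365 = €21,283.05
Solving gives d = 349, so the new rate took effect on 16 Dec 2001.

349 days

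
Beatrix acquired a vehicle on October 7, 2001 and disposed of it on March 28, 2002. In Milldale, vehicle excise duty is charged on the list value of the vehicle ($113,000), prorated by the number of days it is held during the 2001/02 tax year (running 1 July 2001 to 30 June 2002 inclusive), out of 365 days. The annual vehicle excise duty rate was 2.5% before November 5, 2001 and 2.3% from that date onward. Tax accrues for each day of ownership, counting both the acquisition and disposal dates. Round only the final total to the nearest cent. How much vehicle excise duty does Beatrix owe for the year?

$1,249.81

October 7 – November 4, 2001: 29 days at 2.5% → $113,000 × 2.5% × 29/365 = $224.4521
November 5, 2001 – March 28, 2002: 144 days at 2.3% → $113,000 × 2.3% × 144/365 = $1,025.3589
Total = $1,249.8110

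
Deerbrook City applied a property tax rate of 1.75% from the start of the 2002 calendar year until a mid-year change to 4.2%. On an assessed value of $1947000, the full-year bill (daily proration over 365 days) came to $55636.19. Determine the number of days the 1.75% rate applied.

Let d = days at the first rate; then 365 − d days at the second rate.
$1947000 × [1.75%·d + 4.2%·(365−d)] / 365 = $55636.19
Solving gives d = 200, so the new rate took effect on 20 July 2002.

200 days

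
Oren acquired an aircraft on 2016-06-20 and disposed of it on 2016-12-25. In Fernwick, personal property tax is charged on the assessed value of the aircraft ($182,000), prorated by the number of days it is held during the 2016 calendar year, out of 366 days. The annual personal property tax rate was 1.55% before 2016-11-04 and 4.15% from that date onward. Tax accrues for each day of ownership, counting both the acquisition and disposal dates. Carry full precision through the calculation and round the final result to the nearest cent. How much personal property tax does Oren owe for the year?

$2,129.05

2016-06-20 to 2016-11-03: 137 days at 1.55% → $182,000 × 1.55% × 137/366 = $1,055.9481
2016-11-04 to 2016-12-25: 52 days at 4.15% → $182,000 × 4.15% × 52/366 = $1,073.1038
Total = $2,129.0519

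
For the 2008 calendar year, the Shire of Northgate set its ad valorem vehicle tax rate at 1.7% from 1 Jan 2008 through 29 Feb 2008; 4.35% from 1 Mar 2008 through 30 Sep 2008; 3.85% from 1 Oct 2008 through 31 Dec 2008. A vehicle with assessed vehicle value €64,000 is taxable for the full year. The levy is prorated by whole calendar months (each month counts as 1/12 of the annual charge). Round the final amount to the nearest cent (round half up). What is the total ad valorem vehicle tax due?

1 Jan – 29 Feb 2008: 2 months at 1.7% → €64,000 × 1.7% × 2/12 = €181.3333
1 Mar – 30 Sep 2008: 7 months at 4.35% → €64,000 × 4.35% × 7/12 = €1,624.0000
1 Oct – 31 Dec 2008: 3 months at 3.85% → €64,000 × 3.85% × 3/12 = €616.0000
Total = €2,421.3333

€2,421.33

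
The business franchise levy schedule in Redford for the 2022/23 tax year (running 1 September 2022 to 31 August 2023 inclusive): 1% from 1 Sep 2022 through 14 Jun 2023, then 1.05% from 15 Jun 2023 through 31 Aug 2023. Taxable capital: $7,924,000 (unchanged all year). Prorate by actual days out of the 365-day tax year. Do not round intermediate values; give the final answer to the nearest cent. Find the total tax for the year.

1 Sep 2022 – 14 Jun 2023: 287 days at 1% → $7,924,000 × 1% × 287/365 = $62,306.5205
15 Jun – 31 Aug 2023: 78 days at 1.05% → $7,924,000 × 1.05% × 78/365 = $17,780.1534
Total = $80,086.6740

$80,086.67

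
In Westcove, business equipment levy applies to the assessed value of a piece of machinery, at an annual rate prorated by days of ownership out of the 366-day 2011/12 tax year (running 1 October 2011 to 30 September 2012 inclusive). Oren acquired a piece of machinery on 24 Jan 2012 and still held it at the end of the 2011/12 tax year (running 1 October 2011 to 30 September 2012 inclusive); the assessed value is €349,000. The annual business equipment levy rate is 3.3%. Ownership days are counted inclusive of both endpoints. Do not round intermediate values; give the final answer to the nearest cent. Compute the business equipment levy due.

Days held (24 Jan – 30 Sep 2012): 251 out of 366
Tax = €349,000 × 3.3% × 251/366 = €7,898.2705

€7,898.27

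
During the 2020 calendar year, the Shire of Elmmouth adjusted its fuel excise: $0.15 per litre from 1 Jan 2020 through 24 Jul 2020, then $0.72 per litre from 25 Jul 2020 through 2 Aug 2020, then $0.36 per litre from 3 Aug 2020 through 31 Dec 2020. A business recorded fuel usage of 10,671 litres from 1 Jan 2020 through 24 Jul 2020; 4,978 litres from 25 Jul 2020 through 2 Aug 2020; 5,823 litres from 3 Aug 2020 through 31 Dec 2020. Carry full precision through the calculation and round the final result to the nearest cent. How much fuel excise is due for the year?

1 Jan – 24 Jul 2020: 10,671 litres at $0.15/litre → $1,600.65
25 Jul – 2 Aug 2020: 4,978 litres at $0.72/litre → $3,584.16
3 Aug – 31 Dec 2020: 5,823 litres at $0.36/litre → $2,096.28

$7,281.09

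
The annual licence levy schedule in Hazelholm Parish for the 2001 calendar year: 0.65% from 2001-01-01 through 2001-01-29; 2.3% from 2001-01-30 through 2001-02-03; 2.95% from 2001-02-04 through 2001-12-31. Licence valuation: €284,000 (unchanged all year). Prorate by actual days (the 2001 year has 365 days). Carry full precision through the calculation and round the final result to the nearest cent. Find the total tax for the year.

2001-01-01 to 2001-01-29: 29 days at 0.65% → €284,000 × 0.65% × 29/365 = €146.6685
2001-01-30 to 2001-02-03: 5 days at 2.3% → €284,000 × 2.3% × 5/365 = €89.4795
2001-02-04 to 2001-12-31: 331 days at 2.95% → €284,000 × 2.95% × 331/365 = €7,597.5836
Total = €7,833.7315

€7,833.73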